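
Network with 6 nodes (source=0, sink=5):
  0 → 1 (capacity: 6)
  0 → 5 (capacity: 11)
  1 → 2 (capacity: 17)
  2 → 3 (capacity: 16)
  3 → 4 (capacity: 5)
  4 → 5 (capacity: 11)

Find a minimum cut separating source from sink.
Min cut value = 16, edges: (0,5), (3,4)

Min cut value: 16
Partition: S = [0, 1, 2, 3], T = [4, 5]
Cut edges: (0,5), (3,4)

By max-flow min-cut theorem, max flow = min cut = 16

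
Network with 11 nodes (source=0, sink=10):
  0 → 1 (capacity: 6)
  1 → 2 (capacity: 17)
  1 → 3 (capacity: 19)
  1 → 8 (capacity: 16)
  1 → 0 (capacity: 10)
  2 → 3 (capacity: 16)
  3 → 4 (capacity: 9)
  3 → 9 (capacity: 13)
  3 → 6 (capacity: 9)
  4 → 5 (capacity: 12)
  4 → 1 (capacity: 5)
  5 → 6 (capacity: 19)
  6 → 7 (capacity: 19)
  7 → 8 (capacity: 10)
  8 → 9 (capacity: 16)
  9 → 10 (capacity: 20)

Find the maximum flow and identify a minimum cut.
Max flow = 6, Min cut edges: (0,1)

Maximum flow: 6
Minimum cut: (0,1)
Partition: S = [0], T = [1, 2, 3, 4, 5, 6, 7, 8, 9, 10]

Max-flow min-cut theorem verified: both equal 6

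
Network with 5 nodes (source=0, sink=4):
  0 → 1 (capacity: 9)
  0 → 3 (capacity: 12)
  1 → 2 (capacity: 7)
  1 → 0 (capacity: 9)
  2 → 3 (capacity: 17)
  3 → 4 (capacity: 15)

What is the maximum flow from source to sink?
Maximum flow = 15

Max flow: 15

Flow assignment:
  0 → 1: 7/9
  0 → 3: 8/12
  1 → 2: 7/7
  2 → 3: 7/17
  3 → 4: 15/15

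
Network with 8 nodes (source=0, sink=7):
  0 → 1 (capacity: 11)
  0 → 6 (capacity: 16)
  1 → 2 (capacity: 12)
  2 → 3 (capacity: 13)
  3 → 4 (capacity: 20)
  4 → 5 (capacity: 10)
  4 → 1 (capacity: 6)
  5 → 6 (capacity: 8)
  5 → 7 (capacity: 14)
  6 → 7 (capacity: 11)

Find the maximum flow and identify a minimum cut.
Max flow = 21, Min cut edges: (4,5), (6,7)

Maximum flow: 21
Minimum cut: (4,5), (6,7)
Partition: S = [0, 1, 2, 3, 4, 6], T = [5, 7]

Max-flow min-cut theorem verified: both equal 21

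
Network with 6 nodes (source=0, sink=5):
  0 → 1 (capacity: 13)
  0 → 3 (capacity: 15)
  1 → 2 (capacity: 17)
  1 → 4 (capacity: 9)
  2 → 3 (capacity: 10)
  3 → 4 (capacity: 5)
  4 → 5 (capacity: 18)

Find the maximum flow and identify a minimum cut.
Max flow = 14, Min cut edges: (1,4), (3,4)

Maximum flow: 14
Minimum cut: (1,4), (3,4)
Partition: S = [0, 1, 2, 3], T = [4, 5]

Max-flow min-cut theorem verified: both equal 14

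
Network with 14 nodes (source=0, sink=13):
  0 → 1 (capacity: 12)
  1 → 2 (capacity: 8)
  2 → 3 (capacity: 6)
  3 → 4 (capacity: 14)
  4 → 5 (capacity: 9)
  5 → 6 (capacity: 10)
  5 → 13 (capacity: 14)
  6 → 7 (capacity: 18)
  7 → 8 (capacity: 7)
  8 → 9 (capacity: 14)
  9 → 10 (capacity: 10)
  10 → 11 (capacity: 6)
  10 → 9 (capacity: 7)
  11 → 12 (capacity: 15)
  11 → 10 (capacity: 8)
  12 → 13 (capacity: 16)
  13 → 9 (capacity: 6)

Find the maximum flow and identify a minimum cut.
Max flow = 6, Min cut edges: (2,3)

Maximum flow: 6
Minimum cut: (2,3)
Partition: S = [0, 1, 2], T = [3, 4, 5, 6, 7, 8, 9, 10, 11, 12, 13]

Max-flow min-cut theorem verified: both equal 6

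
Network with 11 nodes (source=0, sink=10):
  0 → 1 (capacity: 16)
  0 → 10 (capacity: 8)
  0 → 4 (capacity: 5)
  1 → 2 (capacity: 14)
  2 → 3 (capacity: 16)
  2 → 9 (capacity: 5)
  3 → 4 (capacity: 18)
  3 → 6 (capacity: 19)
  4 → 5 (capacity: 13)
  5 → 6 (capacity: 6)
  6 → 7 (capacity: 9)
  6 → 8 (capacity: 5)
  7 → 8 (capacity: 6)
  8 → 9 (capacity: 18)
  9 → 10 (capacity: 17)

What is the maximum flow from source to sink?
Maximum flow = 24

Max flow: 24

Flow assignment:
  0 → 1: 14/16
  0 → 10: 8/8
  0 → 4: 2/5
  1 → 2: 14/14
  2 → 3: 9/16
  2 → 9: 5/5
  3 → 4: 3/18
  3 → 6: 6/19
  4 → 5: 5/13
  5 → 6: 5/6
  6 → 7: 6/9
  6 → 8: 5/5
  7 → 8: 6/6
  8 → 9: 11/18
  9 → 10: 16/17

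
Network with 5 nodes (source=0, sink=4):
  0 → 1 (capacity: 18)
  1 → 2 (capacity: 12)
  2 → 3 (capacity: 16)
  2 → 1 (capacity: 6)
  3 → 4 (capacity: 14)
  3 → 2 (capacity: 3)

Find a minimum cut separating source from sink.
Min cut value = 12, edges: (1,2)

Min cut value: 12
Partition: S = [0, 1], T = [2, 3, 4]
Cut edges: (1,2)

By max-flow min-cut theorem, max flow = min cut = 12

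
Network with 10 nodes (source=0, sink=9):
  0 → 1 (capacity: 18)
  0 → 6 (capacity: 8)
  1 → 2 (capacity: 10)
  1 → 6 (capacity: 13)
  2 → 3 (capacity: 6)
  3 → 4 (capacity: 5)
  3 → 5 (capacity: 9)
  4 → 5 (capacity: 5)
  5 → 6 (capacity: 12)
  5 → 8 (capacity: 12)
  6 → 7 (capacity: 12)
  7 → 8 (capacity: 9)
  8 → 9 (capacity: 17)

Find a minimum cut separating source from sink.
Min cut value = 15, edges: (2,3), (7,8)

Min cut value: 15
Partition: S = [0, 1, 2, 6, 7], T = [3, 4, 5, 8, 9]
Cut edges: (2,3), (7,8)

By max-flow min-cut theorem, max flow = min cut = 15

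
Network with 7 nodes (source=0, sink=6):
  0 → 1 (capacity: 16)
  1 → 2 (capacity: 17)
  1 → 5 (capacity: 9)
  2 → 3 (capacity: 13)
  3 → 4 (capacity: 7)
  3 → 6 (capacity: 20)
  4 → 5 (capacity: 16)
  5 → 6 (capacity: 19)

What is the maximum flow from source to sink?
Maximum flow = 16

Max flow: 16

Flow assignment:
  0 → 1: 16/16
  1 → 2: 7/17
  1 → 5: 9/9
  2 → 3: 7/13
  3 → 6: 7/20
  5 → 6: 9/19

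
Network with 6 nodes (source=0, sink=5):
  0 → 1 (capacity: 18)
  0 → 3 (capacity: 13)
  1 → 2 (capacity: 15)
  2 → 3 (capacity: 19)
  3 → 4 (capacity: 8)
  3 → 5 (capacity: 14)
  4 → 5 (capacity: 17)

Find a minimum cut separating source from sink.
Min cut value = 22, edges: (3,4), (3,5)

Min cut value: 22
Partition: S = [0, 1, 2, 3], T = [4, 5]
Cut edges: (3,4), (3,5)

By max-flow min-cut theorem, max flow = min cut = 22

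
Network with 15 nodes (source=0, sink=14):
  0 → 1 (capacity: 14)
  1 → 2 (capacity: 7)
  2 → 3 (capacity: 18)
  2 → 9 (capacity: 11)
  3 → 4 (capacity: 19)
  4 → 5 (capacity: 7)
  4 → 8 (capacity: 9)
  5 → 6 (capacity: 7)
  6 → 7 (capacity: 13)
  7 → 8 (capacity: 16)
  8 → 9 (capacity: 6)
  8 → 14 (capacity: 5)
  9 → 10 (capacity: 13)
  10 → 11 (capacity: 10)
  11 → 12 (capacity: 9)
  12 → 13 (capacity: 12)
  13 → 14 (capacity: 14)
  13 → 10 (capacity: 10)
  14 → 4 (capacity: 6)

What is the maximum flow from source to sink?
Maximum flow = 7

Max flow: 7

Flow assignment:
  0 → 1: 7/14
  1 → 2: 7/7
  2 → 3: 5/18
  2 → 9: 2/11
  3 → 4: 5/19
  4 → 8: 5/9
  8 → 14: 5/5
  9 → 10: 2/13
  10 → 11: 2/10
  11 → 12: 2/9
  12 → 13: 2/12
  13 → 14: 2/14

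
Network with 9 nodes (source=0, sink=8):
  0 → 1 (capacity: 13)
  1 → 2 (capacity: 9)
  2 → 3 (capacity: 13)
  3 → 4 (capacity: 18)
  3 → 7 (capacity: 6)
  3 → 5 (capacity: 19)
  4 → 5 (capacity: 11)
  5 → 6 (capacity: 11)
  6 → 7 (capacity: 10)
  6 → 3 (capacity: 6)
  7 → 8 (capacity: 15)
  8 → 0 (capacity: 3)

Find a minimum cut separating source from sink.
Min cut value = 9, edges: (1,2)

Min cut value: 9
Partition: S = [0, 1], T = [2, 3, 4, 5, 6, 7, 8]
Cut edges: (1,2)

By max-flow min-cut theorem, max flow = min cut = 9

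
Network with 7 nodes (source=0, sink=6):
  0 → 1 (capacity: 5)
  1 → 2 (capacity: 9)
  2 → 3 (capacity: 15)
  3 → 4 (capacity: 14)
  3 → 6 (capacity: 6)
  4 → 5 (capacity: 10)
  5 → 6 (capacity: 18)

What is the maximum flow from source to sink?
Maximum flow = 5

Max flow: 5

Flow assignment:
  0 → 1: 5/5
  1 → 2: 5/9
  2 → 3: 5/15
  3 → 6: 5/6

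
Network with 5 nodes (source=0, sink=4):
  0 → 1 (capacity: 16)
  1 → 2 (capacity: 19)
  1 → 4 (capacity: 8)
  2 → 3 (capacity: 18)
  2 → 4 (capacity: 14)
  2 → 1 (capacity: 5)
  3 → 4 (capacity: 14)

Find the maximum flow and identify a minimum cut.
Max flow = 16, Min cut edges: (0,1)

Maximum flow: 16
Minimum cut: (0,1)
Partition: S = [0], T = [1, 2, 3, 4]

Max-flow min-cut theorem verified: both equal 16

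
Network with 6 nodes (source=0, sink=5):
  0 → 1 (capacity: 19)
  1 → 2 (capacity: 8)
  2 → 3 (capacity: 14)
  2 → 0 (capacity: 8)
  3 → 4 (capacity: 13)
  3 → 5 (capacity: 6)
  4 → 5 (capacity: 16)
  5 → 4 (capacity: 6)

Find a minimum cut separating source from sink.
Min cut value = 8, edges: (1,2)

Min cut value: 8
Partition: S = [0, 1], T = [2, 3, 4, 5]
Cut edges: (1,2)

By max-flow min-cut theorem, max flow = min cut = 8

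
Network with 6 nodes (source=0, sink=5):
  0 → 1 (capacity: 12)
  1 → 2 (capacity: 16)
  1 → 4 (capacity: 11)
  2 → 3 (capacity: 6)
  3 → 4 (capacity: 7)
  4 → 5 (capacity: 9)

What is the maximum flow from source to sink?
Maximum flow = 9

Max flow: 9

Flow assignment:
  0 → 1: 9/12
  1 → 2: 1/16
  1 → 4: 8/11
  2 → 3: 1/6
  3 → 4: 1/7
  4 → 5: 9/9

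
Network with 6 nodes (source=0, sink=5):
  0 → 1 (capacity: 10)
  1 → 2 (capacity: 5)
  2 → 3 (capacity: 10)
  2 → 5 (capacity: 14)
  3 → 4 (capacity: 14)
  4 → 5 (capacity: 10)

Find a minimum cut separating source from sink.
Min cut value = 5, edges: (1,2)

Min cut value: 5
Partition: S = [0, 1], T = [2, 3, 4, 5]
Cut edges: (1,2)

By max-flow min-cut theorem, max flow = min cut = 5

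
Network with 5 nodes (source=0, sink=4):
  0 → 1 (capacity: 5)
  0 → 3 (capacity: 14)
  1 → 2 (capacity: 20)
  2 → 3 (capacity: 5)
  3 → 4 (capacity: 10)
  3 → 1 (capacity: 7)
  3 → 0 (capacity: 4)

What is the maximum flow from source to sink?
Maximum flow = 10

Max flow: 10

Flow assignment:
  0 → 1: 5/5
  0 → 3: 5/14
  1 → 2: 5/20
  2 → 3: 5/5
  3 → 4: 10/10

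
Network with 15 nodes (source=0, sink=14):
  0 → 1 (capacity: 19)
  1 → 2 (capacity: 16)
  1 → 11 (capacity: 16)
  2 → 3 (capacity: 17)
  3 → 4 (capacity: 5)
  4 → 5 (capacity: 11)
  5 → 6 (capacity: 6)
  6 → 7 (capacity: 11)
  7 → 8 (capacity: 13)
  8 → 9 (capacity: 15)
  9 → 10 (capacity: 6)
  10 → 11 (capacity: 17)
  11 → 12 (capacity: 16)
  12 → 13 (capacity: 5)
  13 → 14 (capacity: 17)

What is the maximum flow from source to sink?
Maximum flow = 5

Max flow: 5

Flow assignment:
  0 → 1: 5/19
  1 → 2: 3/16
  1 → 11: 2/16
  2 → 3: 3/17
  3 → 4: 3/5
  4 → 5: 3/11
  5 → 6: 3/6
  6 → 7: 3/11
  7 → 8: 3/13
  8 → 9: 3/15
  9 → 10: 3/6
  10 → 11: 3/17
  11 → 12: 5/16
  12 → 13: 5/5
  13 → 14: 5/17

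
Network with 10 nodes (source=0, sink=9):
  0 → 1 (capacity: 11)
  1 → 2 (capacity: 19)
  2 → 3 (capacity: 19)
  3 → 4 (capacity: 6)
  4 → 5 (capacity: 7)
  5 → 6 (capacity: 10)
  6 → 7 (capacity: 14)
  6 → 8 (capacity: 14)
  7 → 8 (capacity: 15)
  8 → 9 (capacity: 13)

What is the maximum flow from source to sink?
Maximum flow = 6

Max flow: 6

Flow assignment:
  0 → 1: 6/11
  1 → 2: 6/19
  2 → 3: 6/19
  3 → 4: 6/6
  4 → 5: 6/7
  5 → 6: 6/10
  6 → 8: 6/14
  8 → 9: 6/13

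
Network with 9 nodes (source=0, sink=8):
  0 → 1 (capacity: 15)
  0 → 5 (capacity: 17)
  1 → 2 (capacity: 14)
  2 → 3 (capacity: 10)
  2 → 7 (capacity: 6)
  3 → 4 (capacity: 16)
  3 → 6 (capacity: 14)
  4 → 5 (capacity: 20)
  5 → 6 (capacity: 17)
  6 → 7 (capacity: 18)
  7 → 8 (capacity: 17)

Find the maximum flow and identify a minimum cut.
Max flow = 17, Min cut edges: (7,8)

Maximum flow: 17
Minimum cut: (7,8)
Partition: S = [0, 1, 2, 3, 4, 5, 6, 7], T = [8]

Max-flow min-cut theorem verified: both equal 17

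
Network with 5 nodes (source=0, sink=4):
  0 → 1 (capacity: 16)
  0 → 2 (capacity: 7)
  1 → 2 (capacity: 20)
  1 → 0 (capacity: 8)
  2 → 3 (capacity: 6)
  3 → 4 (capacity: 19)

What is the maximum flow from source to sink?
Maximum flow = 6

Max flow: 6

Flow assignment:
  0 → 1: 6/16
  1 → 2: 6/20
  2 → 3: 6/6
  3 → 4: 6/19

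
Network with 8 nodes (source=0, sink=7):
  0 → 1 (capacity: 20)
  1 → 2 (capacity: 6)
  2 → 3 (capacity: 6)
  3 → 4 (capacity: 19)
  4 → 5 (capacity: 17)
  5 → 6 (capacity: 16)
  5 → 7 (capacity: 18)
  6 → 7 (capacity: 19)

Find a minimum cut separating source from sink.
Min cut value = 6, edges: (2,3)

Min cut value: 6
Partition: S = [0, 1, 2], T = [3, 4, 5, 6, 7]
Cut edges: (2,3)

By max-flow min-cut theorem, max flow = min cut = 6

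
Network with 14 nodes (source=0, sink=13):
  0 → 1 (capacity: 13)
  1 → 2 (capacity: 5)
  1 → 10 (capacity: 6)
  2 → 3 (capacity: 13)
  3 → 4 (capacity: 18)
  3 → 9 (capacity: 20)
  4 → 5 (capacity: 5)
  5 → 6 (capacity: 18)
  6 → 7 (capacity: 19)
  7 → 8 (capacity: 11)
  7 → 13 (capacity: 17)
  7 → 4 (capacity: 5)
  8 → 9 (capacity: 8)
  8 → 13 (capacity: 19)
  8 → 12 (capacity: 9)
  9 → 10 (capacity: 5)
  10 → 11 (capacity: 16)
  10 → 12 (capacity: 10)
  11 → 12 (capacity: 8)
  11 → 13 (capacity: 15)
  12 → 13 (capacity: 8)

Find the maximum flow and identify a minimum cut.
Max flow = 11, Min cut edges: (1,2), (1,10)

Maximum flow: 11
Minimum cut: (1,2), (1,10)
Partition: S = [0, 1], T = [2, 3, 4, 5, 6, 7, 8, 9, 10, 11, 12, 13]

Max-flow min-cut theorem verified: both equal 11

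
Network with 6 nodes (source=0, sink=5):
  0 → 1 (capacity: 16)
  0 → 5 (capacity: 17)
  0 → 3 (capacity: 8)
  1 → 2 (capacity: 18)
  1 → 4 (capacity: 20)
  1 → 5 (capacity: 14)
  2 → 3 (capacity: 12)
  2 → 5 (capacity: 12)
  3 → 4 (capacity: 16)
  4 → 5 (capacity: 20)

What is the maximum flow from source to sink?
Maximum flow = 41

Max flow: 41

Flow assignment:
  0 → 1: 16/16
  0 → 5: 17/17
  0 → 3: 8/8
  1 → 2: 2/18
  1 → 5: 14/14
  2 → 5: 2/12
  3 → 4: 8/16
  4 → 5: 8/20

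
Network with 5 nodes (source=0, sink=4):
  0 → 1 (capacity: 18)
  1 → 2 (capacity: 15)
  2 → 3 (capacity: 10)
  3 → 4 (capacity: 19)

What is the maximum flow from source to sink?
Maximum flow = 10

Max flow: 10

Flow assignment:
  0 → 1: 10/18
  1 → 2: 10/15
  2 → 3: 10/10
  3 → 4: 10/19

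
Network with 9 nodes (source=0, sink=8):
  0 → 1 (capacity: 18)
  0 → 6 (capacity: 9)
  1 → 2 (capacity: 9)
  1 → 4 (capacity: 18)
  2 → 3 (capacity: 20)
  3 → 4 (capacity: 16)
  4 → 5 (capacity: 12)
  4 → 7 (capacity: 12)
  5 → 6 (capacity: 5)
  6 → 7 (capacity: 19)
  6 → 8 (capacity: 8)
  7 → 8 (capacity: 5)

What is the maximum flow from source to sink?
Maximum flow = 13

Max flow: 13

Flow assignment:
  0 → 1: 10/18
  0 → 6: 3/9
  1 → 4: 10/18
  4 → 5: 5/12
  4 → 7: 5/12
  5 → 6: 5/5
  6 → 8: 8/8
  7 → 8: 5/5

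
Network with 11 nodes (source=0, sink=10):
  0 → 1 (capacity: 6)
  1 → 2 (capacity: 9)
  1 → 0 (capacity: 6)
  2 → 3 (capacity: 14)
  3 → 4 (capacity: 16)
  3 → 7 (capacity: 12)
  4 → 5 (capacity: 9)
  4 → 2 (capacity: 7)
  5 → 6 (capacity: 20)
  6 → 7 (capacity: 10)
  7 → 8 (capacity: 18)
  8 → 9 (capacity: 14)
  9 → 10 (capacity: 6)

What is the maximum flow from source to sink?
Maximum flow = 6

Max flow: 6

Flow assignment:
  0 → 1: 6/6
  1 → 2: 6/9
  2 → 3: 6/14
  3 → 7: 6/12
  7 → 8: 6/18
  8 → 9: 6/14
  9 → 10: 6/6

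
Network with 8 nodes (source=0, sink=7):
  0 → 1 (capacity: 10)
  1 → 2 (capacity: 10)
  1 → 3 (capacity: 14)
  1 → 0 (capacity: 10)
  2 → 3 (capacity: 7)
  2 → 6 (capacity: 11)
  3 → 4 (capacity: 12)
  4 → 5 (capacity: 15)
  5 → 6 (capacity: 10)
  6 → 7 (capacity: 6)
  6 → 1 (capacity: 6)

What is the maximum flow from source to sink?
Maximum flow = 6

Max flow: 6

Flow assignment:
  0 → 1: 6/10
  1 → 2: 6/10
  2 → 6: 6/11
  6 → 7: 6/6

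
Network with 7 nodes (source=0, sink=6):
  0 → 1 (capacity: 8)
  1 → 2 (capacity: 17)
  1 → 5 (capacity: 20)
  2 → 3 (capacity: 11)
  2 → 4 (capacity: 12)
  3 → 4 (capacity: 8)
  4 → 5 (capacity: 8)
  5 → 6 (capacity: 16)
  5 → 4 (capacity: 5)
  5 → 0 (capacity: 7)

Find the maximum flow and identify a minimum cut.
Max flow = 8, Min cut edges: (0,1)

Maximum flow: 8
Minimum cut: (0,1)
Partition: S = [0], T = [1, 2, 3, 4, 5, 6]

Max-flow min-cut theorem verified: both equal 8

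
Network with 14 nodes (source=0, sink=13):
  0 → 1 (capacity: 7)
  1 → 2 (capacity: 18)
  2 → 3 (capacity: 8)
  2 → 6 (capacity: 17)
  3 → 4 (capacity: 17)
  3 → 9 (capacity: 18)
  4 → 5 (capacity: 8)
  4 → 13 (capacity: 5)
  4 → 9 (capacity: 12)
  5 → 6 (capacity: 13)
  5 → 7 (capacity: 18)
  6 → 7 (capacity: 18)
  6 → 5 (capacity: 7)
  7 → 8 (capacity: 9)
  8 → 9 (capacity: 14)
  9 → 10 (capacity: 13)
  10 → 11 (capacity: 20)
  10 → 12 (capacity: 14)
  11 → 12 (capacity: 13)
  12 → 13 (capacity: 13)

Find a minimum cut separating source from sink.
Min cut value = 7, edges: (0,1)

Min cut value: 7
Partition: S = [0], T = [1, 2, 3, 4, 5, 6, 7, 8, 9, 10, 11, 12, 13]
Cut edges: (0,1)

By max-flow min-cut theorem, max flow = min cut = 7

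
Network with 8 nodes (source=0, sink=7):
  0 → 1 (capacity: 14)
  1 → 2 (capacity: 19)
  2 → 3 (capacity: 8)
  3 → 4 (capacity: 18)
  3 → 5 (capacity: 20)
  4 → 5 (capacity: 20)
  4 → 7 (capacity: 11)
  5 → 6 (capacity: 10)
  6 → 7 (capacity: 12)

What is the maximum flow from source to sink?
Maximum flow = 8

Max flow: 8

Flow assignment:
  0 → 1: 8/14
  1 → 2: 8/19
  2 → 3: 8/8
  3 → 4: 8/18
  4 → 7: 8/11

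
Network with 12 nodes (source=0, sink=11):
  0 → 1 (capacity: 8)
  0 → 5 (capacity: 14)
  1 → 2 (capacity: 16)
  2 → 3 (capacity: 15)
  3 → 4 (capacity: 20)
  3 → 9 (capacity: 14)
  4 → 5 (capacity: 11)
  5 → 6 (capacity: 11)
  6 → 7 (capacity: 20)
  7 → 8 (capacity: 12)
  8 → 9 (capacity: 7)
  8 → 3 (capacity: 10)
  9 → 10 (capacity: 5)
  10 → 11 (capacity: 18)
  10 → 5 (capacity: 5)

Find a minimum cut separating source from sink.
Min cut value = 5, edges: (9,10)

Min cut value: 5
Partition: S = [0, 1, 2, 3, 4, 5, 6, 7, 8, 9], T = [10, 11]
Cut edges: (9,10)

By max-flow min-cut theorem, max flow = min cut = 5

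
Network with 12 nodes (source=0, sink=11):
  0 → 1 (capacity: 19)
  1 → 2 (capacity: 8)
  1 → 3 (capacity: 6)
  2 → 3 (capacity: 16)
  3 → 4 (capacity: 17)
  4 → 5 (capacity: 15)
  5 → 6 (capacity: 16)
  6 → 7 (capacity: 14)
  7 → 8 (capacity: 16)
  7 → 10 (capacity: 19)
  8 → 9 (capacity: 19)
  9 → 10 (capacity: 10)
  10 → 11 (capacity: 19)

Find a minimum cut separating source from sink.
Min cut value = 14, edges: (6,7)

Min cut value: 14
Partition: S = [0, 1, 2, 3, 4, 5, 6], T = [7, 8, 9, 10, 11]
Cut edges: (6,7)

By max-flow min-cut theorem, max flow = min cut = 14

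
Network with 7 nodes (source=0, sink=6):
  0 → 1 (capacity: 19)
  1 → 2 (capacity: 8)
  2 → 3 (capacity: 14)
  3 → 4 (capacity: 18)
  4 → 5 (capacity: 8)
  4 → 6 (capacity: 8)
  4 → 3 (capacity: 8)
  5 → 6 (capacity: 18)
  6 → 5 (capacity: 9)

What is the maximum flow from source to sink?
Maximum flow = 8

Max flow: 8

Flow assignment:
  0 → 1: 8/19
  1 → 2: 8/8
  2 → 3: 8/14
  3 → 4: 8/18
  4 → 6: 8/8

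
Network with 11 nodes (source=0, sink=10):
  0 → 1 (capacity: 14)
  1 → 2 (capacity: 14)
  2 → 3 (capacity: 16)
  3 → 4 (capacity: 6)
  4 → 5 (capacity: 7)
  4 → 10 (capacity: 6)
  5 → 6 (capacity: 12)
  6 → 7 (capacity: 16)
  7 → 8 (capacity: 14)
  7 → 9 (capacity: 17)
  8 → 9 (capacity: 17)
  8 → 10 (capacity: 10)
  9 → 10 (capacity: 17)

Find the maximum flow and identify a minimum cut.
Max flow = 6, Min cut edges: (3,4)

Maximum flow: 6
Minimum cut: (3,4)
Partition: S = [0, 1, 2, 3], T = [4, 5, 6, 7, 8, 9, 10]

Max-flow min-cut theorem verified: both equal 6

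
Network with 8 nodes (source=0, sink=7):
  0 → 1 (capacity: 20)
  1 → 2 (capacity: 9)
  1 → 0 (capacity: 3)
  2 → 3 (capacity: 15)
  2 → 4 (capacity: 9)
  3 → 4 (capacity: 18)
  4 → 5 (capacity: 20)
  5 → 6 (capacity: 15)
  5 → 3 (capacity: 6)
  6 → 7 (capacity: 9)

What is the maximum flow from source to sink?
Maximum flow = 9

Max flow: 9

Flow assignment:
  0 → 1: 9/20
  1 → 2: 9/9
  2 → 4: 9/9
  4 → 5: 9/20
  5 → 6: 9/15
  6 → 7: 9/9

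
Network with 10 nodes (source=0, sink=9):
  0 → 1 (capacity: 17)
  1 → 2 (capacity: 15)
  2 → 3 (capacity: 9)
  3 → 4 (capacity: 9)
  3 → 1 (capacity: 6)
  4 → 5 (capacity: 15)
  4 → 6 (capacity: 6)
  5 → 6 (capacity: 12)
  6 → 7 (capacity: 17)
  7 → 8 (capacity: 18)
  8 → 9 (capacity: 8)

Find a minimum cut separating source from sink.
Min cut value = 8, edges: (8,9)

Min cut value: 8
Partition: S = [0, 1, 2, 3, 4, 5, 6, 7, 8], T = [9]
Cut edges: (8,9)

By max-flow min-cut theorem, max flow = min cut = 8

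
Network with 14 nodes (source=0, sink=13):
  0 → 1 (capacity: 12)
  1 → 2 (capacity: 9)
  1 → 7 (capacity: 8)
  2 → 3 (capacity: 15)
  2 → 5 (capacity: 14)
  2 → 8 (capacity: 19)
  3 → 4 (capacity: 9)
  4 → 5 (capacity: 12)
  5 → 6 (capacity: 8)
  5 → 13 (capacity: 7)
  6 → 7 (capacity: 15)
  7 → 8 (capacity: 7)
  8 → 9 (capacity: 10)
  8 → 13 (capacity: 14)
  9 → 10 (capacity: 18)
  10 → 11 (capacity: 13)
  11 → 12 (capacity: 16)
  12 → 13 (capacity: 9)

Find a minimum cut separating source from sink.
Min cut value = 12, edges: (0,1)

Min cut value: 12
Partition: S = [0], T = [1, 2, 3, 4, 5, 6, 7, 8, 9, 10, 11, 12, 13]
Cut edges: (0,1)

By max-flow min-cut theorem, max flow = min cut = 12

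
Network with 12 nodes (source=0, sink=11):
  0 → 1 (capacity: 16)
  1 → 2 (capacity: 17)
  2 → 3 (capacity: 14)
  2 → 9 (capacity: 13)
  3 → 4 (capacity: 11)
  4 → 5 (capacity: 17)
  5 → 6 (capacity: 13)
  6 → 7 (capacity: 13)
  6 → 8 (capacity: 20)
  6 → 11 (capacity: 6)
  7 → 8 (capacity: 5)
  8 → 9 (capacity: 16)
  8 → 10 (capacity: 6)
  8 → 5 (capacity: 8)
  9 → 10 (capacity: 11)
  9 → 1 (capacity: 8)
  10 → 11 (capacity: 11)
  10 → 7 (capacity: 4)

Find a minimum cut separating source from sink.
Min cut value = 16, edges: (0,1)

Min cut value: 16
Partition: S = [0], T = [1, 2, 3, 4, 5, 6, 7, 8, 9, 10, 11]
Cut edges: (0,1)

By max-flow min-cut theorem, max flow = min cut = 16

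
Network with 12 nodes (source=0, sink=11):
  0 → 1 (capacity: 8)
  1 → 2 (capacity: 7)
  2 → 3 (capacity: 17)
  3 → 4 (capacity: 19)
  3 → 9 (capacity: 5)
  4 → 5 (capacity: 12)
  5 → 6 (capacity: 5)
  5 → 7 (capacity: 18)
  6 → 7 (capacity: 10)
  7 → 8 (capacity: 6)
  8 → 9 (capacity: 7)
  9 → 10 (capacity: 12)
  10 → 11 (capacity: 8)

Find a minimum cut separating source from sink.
Min cut value = 7, edges: (1,2)

Min cut value: 7
Partition: S = [0, 1], T = [2, 3, 4, 5, 6, 7, 8, 9, 10, 11]
Cut edges: (1,2)

By max-flow min-cut theorem, max flow = min cut = 7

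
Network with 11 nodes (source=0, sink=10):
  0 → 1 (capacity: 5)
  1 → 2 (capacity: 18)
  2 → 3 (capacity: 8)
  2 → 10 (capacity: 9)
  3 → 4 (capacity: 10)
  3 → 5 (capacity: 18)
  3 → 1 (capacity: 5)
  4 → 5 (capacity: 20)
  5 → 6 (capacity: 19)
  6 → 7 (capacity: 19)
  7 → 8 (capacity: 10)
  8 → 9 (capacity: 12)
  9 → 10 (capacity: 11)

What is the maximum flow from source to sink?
Maximum flow = 5

Max flow: 5

Flow assignment:
  0 → 1: 5/5
  1 → 2: 5/18
  2 → 10: 5/9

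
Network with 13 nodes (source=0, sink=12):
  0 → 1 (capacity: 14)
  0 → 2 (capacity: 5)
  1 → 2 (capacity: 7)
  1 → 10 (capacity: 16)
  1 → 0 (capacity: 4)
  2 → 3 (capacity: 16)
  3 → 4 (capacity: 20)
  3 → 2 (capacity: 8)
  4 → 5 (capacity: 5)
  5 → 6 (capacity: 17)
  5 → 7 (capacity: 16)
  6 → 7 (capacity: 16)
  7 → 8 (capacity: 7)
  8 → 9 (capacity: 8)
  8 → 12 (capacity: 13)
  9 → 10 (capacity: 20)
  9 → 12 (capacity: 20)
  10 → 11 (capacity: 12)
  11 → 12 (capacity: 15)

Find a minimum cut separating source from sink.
Min cut value = 17, edges: (4,5), (10,11)

Min cut value: 17
Partition: S = [0, 1, 2, 3, 4, 10], T = [5, 6, 7, 8, 9, 11, 12]
Cut edges: (4,5), (10,11)

By max-flow min-cut theorem, max flow = min cut = 17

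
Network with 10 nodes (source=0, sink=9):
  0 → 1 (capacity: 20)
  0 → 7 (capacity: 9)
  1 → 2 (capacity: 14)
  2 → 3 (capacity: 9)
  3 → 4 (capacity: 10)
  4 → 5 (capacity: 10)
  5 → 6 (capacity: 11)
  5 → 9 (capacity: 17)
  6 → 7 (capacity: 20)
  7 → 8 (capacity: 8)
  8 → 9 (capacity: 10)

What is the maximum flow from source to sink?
Maximum flow = 17

Max flow: 17

Flow assignment:
  0 → 1: 9/20
  0 → 7: 8/9
  1 → 2: 9/14
  2 → 3: 9/9
  3 → 4: 9/10
  4 → 5: 9/10
  5 → 9: 9/17
  7 → 8: 8/8
  8 → 9: 8/10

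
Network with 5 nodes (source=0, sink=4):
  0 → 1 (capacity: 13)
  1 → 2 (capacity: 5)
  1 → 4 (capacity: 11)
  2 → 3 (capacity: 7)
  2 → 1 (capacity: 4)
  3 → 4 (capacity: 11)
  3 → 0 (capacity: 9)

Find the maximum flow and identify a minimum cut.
Max flow = 13, Min cut edges: (0,1)

Maximum flow: 13
Minimum cut: (0,1)
Partition: S = [0], T = [1, 2, 3, 4]

Max-flow min-cut theorem verified: both equal 13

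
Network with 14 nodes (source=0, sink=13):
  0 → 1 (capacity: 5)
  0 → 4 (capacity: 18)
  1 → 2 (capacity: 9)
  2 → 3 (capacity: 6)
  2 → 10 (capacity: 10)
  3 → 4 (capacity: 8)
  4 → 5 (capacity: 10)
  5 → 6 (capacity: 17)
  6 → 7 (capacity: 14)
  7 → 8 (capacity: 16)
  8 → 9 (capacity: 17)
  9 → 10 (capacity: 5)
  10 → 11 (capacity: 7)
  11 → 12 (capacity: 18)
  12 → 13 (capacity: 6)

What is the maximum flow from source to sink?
Maximum flow = 6

Max flow: 6

Flow assignment:
  0 → 1: 1/5
  0 → 4: 5/18
  1 → 2: 1/9
  2 → 10: 1/10
  4 → 5: 5/10
  5 → 6: 5/17
  6 → 7: 5/14
  7 → 8: 5/16
  8 → 9: 5/17
  9 → 10: 5/5
  10 → 11: 6/7
  11 → 12: 6/18
  12 → 13: 6/6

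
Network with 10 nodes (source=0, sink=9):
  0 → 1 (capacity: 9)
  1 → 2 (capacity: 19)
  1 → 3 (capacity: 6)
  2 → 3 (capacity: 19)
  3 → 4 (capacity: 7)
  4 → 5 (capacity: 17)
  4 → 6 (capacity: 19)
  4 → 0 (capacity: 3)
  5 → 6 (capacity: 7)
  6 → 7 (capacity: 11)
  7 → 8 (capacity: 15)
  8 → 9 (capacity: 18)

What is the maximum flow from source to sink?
Maximum flow = 7

Max flow: 7

Flow assignment:
  0 → 1: 7/9
  1 → 2: 1/19
  1 → 3: 6/6
  2 → 3: 1/19
  3 → 4: 7/7
  4 → 6: 7/19
  6 → 7: 7/11
  7 → 8: 7/15
  8 → 9: 7/18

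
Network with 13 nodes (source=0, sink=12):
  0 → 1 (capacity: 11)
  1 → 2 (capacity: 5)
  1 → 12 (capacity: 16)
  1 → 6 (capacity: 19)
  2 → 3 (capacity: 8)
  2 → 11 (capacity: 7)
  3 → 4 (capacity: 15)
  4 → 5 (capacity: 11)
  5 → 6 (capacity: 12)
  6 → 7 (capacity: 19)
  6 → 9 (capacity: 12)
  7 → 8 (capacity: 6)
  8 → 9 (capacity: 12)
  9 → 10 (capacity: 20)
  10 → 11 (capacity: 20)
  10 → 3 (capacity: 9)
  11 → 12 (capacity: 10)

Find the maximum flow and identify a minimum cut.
Max flow = 11, Min cut edges: (0,1)

Maximum flow: 11
Minimum cut: (0,1)
Partition: S = [0], T = [1, 2, 3, 4, 5, 6, 7, 8, 9, 10, 11, 12]

Max-flow min-cut theorem verified: both equal 11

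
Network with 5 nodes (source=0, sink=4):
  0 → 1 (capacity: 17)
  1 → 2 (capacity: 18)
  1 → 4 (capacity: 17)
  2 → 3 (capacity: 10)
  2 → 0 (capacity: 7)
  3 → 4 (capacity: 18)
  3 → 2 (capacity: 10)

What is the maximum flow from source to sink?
Maximum flow = 17

Max flow: 17

Flow assignment:
  0 → 1: 17/17
  1 → 4: 17/17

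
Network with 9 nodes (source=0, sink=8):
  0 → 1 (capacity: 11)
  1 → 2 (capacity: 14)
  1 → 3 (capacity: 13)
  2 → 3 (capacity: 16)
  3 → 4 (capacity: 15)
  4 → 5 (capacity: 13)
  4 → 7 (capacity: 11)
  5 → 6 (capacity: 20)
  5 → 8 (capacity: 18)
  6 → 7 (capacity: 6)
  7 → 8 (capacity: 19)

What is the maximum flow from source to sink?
Maximum flow = 11

Max flow: 11

Flow assignment:
  0 → 1: 11/11
  1 → 3: 11/13
  3 → 4: 11/15
  4 → 5: 11/13
  5 → 8: 11/18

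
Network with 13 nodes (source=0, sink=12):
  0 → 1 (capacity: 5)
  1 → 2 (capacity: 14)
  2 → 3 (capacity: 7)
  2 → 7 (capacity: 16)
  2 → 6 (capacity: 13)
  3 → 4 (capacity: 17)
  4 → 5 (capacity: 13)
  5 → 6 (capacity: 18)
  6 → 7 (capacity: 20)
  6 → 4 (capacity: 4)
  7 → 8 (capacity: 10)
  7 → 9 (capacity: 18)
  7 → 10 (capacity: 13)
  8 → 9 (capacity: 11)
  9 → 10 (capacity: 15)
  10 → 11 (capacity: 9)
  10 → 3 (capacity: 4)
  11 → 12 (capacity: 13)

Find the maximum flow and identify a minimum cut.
Max flow = 5, Min cut edges: (0,1)

Maximum flow: 5
Minimum cut: (0,1)
Partition: S = [0], T = [1, 2, 3, 4, 5, 6, 7, 8, 9, 10, 11, 12]

Max-flow min-cut theorem verified: both equal 5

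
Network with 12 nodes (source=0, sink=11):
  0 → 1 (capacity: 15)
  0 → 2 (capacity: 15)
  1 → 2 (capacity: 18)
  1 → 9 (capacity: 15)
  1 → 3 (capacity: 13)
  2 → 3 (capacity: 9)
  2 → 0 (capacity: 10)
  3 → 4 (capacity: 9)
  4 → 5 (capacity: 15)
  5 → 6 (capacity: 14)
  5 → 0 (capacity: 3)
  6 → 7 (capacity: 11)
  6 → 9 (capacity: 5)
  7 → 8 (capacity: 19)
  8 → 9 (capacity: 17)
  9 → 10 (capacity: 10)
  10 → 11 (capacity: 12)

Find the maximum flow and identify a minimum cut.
Max flow = 10, Min cut edges: (9,10)

Maximum flow: 10
Minimum cut: (9,10)
Partition: S = [0, 1, 2, 3, 4, 5, 6, 7, 8, 9], T = [10, 11]

Max-flow min-cut theorem verified: both equal 10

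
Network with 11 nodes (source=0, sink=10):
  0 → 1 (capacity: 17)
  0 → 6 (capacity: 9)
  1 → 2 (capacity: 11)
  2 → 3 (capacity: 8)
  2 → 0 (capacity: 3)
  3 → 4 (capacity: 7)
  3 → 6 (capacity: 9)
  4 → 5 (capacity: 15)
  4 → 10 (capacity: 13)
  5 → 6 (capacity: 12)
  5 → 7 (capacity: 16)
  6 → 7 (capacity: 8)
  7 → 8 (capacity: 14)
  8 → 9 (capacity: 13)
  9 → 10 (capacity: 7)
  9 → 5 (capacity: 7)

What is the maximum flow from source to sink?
Maximum flow = 14

Max flow: 14

Flow assignment:
  0 → 1: 10/17
  0 → 6: 7/9
  1 → 2: 10/11
  2 → 3: 7/8
  2 → 0: 3/3
  3 → 4: 7/7
  4 → 10: 7/13
  6 → 7: 7/8
  7 → 8: 7/14
  8 → 9: 7/13
  9 → 10: 7/7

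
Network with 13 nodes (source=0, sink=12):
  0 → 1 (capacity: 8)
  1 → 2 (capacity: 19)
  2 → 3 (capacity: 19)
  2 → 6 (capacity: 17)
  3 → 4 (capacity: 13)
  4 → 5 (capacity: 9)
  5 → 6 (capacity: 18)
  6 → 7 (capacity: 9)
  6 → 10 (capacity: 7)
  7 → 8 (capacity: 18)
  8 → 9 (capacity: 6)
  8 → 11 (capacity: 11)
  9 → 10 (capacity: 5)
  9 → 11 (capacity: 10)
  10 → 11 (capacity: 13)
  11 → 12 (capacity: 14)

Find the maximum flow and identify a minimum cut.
Max flow = 8, Min cut edges: (0,1)

Maximum flow: 8
Minimum cut: (0,1)
Partition: S = [0], T = [1, 2, 3, 4, 5, 6, 7, 8, 9, 10, 11, 12]

Max-flow min-cut theorem verified: both equal 8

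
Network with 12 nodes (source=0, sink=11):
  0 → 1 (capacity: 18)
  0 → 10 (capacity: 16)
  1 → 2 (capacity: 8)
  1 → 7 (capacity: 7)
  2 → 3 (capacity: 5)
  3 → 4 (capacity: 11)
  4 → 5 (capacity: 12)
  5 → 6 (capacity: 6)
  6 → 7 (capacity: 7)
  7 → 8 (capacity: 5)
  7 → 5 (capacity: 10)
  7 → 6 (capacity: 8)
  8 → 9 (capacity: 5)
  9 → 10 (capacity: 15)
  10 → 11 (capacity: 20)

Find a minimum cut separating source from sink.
Min cut value = 20, edges: (10,11)

Min cut value: 20
Partition: S = [0, 1, 2, 3, 4, 5, 6, 7, 8, 9, 10], T = [11]
Cut edges: (10,11)

By max-flow min-cut theorem, max flow = min cut = 20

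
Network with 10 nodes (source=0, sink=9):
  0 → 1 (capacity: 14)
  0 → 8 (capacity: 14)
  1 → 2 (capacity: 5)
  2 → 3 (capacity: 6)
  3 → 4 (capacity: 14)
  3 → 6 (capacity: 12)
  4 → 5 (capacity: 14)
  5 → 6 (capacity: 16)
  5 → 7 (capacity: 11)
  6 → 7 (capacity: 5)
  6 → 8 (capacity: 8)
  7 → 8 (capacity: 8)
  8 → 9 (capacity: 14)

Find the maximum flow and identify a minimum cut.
Max flow = 14, Min cut edges: (8,9)

Maximum flow: 14
Minimum cut: (8,9)
Partition: S = [0, 1, 2, 3, 4, 5, 6, 7, 8], T = [9]

Max-flow min-cut theorem verified: both equal 14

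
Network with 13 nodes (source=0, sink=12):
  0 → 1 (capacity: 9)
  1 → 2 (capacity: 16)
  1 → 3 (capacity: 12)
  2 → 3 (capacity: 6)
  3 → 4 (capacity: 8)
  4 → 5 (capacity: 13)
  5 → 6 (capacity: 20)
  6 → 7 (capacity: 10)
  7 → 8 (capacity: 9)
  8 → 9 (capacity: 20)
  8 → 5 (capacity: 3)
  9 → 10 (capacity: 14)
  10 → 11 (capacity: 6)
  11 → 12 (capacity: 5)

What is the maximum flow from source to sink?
Maximum flow = 5

Max flow: 5

Flow assignment:
  0 → 1: 5/9
  1 → 3: 5/12
  3 → 4: 5/8
  4 → 5: 5/13
  5 → 6: 8/20
  6 → 7: 8/10
  7 → 8: 8/9
  8 → 9: 5/20
  8 → 5: 3/3
  9 → 10: 5/14
  10 → 11: 5/6
  11 → 12: 5/5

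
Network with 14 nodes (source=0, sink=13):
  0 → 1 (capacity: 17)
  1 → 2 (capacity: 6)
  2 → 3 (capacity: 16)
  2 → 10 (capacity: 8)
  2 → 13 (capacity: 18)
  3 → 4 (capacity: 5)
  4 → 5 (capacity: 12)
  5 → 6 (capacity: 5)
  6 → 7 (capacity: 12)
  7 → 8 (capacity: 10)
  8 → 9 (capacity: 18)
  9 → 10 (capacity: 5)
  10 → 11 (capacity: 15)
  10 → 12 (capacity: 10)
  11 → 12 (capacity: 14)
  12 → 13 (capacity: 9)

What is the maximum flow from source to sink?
Maximum flow = 6

Max flow: 6

Flow assignment:
  0 → 1: 6/17
  1 → 2: 6/6
  2 → 13: 6/18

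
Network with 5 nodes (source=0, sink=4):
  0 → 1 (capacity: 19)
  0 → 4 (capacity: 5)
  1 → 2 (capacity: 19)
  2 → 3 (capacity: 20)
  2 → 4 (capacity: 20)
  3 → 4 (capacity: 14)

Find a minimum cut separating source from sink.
Min cut value = 24, edges: (0,4), (1,2)

Min cut value: 24
Partition: S = [0, 1], T = [2, 3, 4]
Cut edges: (0,4), (1,2)

By max-flow min-cut theorem, max flow = min cut = 24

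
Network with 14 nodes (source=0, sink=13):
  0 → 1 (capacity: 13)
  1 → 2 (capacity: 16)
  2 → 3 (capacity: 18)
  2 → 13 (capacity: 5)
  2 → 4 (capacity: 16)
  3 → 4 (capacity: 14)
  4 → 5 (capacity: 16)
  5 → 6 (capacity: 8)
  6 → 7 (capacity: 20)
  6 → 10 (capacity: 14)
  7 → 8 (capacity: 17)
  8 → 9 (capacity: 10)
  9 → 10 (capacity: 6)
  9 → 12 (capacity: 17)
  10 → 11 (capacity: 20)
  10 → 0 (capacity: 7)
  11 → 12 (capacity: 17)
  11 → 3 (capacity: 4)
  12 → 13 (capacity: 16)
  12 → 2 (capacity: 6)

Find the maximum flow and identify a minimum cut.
Max flow = 13, Min cut edges: (2,13), (5,6)

Maximum flow: 13
Minimum cut: (2,13), (5,6)
Partition: S = [0, 1, 2, 3, 4, 5], T = [6, 7, 8, 9, 10, 11, 12, 13]

Max-flow min-cut theorem verified: both equal 13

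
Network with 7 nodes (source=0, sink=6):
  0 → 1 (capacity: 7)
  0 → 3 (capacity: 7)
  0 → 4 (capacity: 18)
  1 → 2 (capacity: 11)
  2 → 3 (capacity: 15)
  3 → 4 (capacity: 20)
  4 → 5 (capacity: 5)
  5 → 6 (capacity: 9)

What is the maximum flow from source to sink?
Maximum flow = 5

Max flow: 5

Flow assignment:
  0 → 1: 5/7
  1 → 2: 5/11
  2 → 3: 5/15
  3 → 4: 5/20
  4 → 5: 5/5
  5 → 6: 5/9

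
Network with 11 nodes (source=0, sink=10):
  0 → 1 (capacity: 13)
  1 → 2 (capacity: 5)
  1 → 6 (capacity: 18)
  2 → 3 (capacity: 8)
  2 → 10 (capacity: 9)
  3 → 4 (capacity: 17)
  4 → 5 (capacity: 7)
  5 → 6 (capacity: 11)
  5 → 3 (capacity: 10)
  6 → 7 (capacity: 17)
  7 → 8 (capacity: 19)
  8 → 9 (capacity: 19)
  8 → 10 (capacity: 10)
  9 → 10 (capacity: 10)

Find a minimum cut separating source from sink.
Min cut value = 13, edges: (0,1)

Min cut value: 13
Partition: S = [0], T = [1, 2, 3, 4, 5, 6, 7, 8, 9, 10]
Cut edges: (0,1)

By max-flow min-cut theorem, max flow = min cut = 13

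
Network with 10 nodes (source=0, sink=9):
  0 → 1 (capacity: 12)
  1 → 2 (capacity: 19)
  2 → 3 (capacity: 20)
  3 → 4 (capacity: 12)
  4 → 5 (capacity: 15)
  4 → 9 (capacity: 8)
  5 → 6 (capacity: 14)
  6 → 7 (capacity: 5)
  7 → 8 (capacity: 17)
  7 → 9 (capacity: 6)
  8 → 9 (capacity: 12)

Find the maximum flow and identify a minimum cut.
Max flow = 12, Min cut edges: (3,4)

Maximum flow: 12
Minimum cut: (3,4)
Partition: S = [0, 1, 2, 3], T = [4, 5, 6, 7, 8, 9]

Max-flow min-cut theorem verified: both equal 12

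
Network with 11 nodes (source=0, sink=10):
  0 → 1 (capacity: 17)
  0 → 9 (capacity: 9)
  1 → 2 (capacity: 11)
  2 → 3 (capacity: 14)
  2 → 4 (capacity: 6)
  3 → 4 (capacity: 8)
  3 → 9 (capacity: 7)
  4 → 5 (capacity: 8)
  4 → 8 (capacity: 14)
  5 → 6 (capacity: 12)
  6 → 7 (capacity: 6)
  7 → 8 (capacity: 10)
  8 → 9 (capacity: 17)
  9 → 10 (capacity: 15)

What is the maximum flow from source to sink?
Maximum flow = 15

Max flow: 15

Flow assignment:
  0 → 1: 11/17
  0 → 9: 4/9
  1 → 2: 11/11
  2 → 3: 7/14
  2 → 4: 4/6
  3 → 9: 7/7
  4 → 8: 4/14
  8 → 9: 4/17
  9 → 10: 15/15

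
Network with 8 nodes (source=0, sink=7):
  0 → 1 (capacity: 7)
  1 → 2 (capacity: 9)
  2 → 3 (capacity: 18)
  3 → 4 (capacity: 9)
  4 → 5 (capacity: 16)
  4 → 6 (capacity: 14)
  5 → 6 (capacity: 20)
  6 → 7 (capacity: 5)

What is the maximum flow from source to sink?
Maximum flow = 5

Max flow: 5

Flow assignment:
  0 → 1: 5/7
  1 → 2: 5/9
  2 → 3: 5/18
  3 → 4: 5/9
  4 → 6: 5/14
  6 → 7: 5/5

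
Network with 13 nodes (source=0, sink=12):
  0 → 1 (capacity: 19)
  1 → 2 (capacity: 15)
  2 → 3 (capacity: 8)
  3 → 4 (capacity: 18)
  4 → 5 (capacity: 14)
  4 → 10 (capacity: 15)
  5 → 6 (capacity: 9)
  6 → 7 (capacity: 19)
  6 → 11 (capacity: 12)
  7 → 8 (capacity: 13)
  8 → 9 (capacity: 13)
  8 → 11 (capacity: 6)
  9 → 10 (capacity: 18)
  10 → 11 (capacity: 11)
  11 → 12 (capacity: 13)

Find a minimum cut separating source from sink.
Min cut value = 8, edges: (2,3)

Min cut value: 8
Partition: S = [0, 1, 2], T = [3, 4, 5, 6, 7, 8, 9, 10, 11, 12]
Cut edges: (2,3)

By max-flow min-cut theorem, max flow = min cut = 8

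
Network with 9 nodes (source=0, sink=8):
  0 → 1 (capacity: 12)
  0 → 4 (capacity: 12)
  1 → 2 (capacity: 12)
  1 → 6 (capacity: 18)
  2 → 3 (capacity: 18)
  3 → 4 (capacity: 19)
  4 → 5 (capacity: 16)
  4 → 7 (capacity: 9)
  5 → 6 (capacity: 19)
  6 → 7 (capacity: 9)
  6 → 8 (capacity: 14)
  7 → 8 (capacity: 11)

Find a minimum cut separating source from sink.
Min cut value = 24, edges: (0,1), (0,4)

Min cut value: 24
Partition: S = [0], T = [1, 2, 3, 4, 5, 6, 7, 8]
Cut edges: (0,1), (0,4)

By max-flow min-cut theorem, max flow = min cut = 24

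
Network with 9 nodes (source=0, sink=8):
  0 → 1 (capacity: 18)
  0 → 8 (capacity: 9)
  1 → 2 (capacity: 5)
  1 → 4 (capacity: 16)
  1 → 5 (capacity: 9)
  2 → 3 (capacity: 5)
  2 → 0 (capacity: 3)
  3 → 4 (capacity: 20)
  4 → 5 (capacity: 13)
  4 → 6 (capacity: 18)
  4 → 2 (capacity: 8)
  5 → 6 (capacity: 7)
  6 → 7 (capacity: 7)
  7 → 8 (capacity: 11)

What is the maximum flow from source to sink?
Maximum flow = 16

Max flow: 16

Flow assignment:
  0 → 1: 10/18
  0 → 8: 9/9
  1 → 4: 8/16
  1 → 5: 2/9
  2 → 0: 3/3
  4 → 6: 5/18
  4 → 2: 3/8
  5 → 6: 2/7
  6 → 7: 7/7
  7 → 8: 7/11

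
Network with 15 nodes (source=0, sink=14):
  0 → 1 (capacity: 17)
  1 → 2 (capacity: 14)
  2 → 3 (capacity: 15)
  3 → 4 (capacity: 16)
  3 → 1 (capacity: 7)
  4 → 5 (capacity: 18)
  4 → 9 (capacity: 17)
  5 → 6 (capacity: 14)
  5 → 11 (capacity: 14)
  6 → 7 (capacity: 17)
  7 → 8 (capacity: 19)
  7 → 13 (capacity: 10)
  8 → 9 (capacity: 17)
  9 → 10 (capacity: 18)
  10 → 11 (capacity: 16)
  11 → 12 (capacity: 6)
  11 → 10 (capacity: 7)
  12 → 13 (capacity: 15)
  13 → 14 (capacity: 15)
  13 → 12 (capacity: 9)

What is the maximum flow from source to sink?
Maximum flow = 14

Max flow: 14

Flow assignment:
  0 → 1: 14/17
  1 → 2: 14/14
  2 → 3: 14/15
  3 → 4: 14/16
  4 → 5: 14/18
  5 → 6: 10/14
  5 → 11: 4/14
  6 → 7: 10/17
  7 → 13: 10/10
  11 → 12: 4/6
  12 → 13: 4/15
  13 → 14: 14/15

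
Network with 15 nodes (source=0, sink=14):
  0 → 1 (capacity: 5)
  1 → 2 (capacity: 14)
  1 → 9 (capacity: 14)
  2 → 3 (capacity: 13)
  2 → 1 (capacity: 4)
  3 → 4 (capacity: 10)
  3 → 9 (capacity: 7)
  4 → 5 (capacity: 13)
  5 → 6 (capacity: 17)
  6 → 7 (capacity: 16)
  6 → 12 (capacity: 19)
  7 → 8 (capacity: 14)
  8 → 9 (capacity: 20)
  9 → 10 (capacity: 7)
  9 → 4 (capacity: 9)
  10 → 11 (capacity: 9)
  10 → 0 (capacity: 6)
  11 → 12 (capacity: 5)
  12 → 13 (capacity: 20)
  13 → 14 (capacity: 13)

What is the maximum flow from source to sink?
Maximum flow = 5

Max flow: 5

Flow assignment:
  0 → 1: 5/5
  1 → 9: 5/14
  9 → 10: 5/7
  10 → 11: 5/9
  11 → 12: 5/5
  12 → 13: 5/20
  13 → 14: 5/13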